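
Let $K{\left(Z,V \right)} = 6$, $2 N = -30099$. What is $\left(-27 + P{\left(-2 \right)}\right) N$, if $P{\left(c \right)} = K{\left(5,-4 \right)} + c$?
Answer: $\frac{692277}{2} \approx 3.4614 \cdot 10^{5}$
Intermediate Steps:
$N = - \frac{30099}{2}$ ($N = \frac{1}{2} \left(-30099\right) = - \frac{30099}{2} \approx -15050.0$)
$P{\left(c \right)} = 6 + c$
$\left(-27 + P{\left(-2 \right)}\right) N = \left(-27 + \left(6 - 2\right)\right) \left(- \frac{30099}{2}\right) = \left(-27 + 4\right) \left(- \frac{30099}{2}\right) = \left(-23\right) \left(- \frac{30099}{2}\right) = \frac{692277}{2}$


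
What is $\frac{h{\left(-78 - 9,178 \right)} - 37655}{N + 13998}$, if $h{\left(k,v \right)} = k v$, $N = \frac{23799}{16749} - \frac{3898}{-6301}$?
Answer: $- \frac{1869419765103}{492500153401} \approx -3.7958$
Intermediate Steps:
$N = \frac{71748367}{35178483}$ ($N = 23799 \cdot \frac{1}{16749} - - \frac{3898}{6301} = \frac{7933}{5583} + \frac{3898}{6301} = \frac{71748367}{35178483} \approx 2.0396$)
$\frac{h{\left(-78 - 9,178 \right)} - 37655}{N + 13998} = \frac{\left(-78 - 9\right) 178 - 37655}{\frac{71748367}{35178483} + 13998} = \frac{\left(-87\right) 178 - 37655}{\frac{492500153401}{35178483}} = \left(-15486 - 37655\right) \frac{35178483}{492500153401} = \left(-53141\right) \frac{35178483}{492500153401} = - \frac{1869419765103}{492500153401}$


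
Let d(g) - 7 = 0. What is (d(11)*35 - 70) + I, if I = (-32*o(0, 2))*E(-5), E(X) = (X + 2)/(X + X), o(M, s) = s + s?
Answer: 683/5 ≈ 136.60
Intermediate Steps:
o(M, s) = 2*s
E(X) = (2 + X)/(2*X) (E(X) = (2 + X)/((2*X)) = (2 + X)*(1/(2*X)) = (2 + X)/(2*X))
d(g) = 7 (d(g) = 7 + 0 = 7)
I = -192/5 (I = (-64*2)*((½)*(2 - 5)/(-5)) = (-32*4)*((½)*(-⅕)*(-3)) = -128*3/10 = -192/5 ≈ -38.400)
(d(11)*35 - 70) + I = (7*35 - 70) - 192/5 = (245 - 70) - 192/5 = 175 - 192/5 = 683/5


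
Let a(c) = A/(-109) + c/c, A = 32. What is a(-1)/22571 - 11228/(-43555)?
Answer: 27626917227/107155709645 ≈ 0.25782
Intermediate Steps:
a(c) = 77/109 (a(c) = 32/(-109) + c/c = 32*(-1/109) + 1 = -32/109 + 1 = 77/109)
a(-1)/22571 - 11228/(-43555) = (77/109)/22571 - 11228/(-43555) = (77/109)*(1/22571) - 11228*(-1/43555) = 77/2460239 + 11228/43555 = 27626917227/107155709645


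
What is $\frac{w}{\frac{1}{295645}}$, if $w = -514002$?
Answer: $-151962121290$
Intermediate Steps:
$\frac{w}{\frac{1}{295645}} = - \frac{514002}{\frac{1}{295645}} = - 514002 \frac{1}{\frac{1}{295645}} = \left(-514002\right) 295645 = -151962121290$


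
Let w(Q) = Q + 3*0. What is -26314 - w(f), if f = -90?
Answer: -26224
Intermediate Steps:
w(Q) = Q (w(Q) = Q + 0 = Q)
-26314 - w(f) = -26314 - 1*(-90) = -26314 + 90 = -26224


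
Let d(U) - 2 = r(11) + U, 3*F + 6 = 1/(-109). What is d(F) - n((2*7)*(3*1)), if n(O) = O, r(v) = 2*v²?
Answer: 65399/327 ≈ 200.00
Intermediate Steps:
F = -655/327 (F = -2 + (⅓)/(-109) = -2 + (⅓)*(-1/109) = -2 - 1/327 = -655/327 ≈ -2.0031)
d(U) = 244 + U (d(U) = 2 + (2*11² + U) = 2 + (2*121 + U) = 2 + (242 + U) = 244 + U)
d(F) - n((2*7)*(3*1)) = (244 - 655/327) - 2*7*3*1 = 79133/327 - 14*3 = 79133/327 - 1*42 = 79133/327 - 42 = 65399/327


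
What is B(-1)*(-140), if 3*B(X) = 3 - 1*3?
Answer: 0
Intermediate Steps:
B(X) = 0 (B(X) = (3 - 1*3)/3 = (3 - 3)/3 = (1/3)*0 = 0)
B(-1)*(-140) = 0*(-140) = 0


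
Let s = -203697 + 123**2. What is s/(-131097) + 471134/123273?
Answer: 28336532354/5386906827 ≈ 5.2603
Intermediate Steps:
s = -188568 (s = -203697 + 15129 = -188568)
s/(-131097) + 471134/123273 = -188568/(-131097) + 471134/123273 = -188568*(-1/131097) + 471134*(1/123273) = 62856/43699 + 471134/123273 = 28336532354/5386906827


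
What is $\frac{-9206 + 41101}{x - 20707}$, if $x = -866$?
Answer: $- \frac{31895}{21573} \approx -1.4785$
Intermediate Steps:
$\frac{-9206 + 41101}{x - 20707} = \frac{-9206 + 41101}{-866 - 20707} = \frac{31895}{-21573} = 31895 \left(- \frac{1}{21573}\right) = - \frac{31895}{21573}$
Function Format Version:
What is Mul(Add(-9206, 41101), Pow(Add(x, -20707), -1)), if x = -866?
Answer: Rational(-31895, 21573) ≈ -1.4785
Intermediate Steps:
Mul(Add(-9206, 41101), Pow(Add(x, -20707), -1)) = Mul(Add(-9206, 41101), Pow(Add(-866, -20707), -1)) = Mul(31895, Pow(-21573, -1)) = Mul(31895, Rational(-1, 21573)) = Rational(-31895, 21573)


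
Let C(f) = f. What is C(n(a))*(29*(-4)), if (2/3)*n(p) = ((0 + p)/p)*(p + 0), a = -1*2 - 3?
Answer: 870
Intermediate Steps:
a = -5 (a = -2 - 3 = -5)
n(p) = 3*p/2 (n(p) = 3*(((0 + p)/p)*(p + 0))/2 = 3*((p/p)*p)/2 = 3*(1*p)/2 = 3*p/2)
C(n(a))*(29*(-4)) = ((3/2)*(-5))*(29*(-4)) = -15/2*(-116) = 870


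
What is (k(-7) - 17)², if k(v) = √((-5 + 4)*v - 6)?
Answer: 256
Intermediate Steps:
k(v) = √(-6 - v) (k(v) = √(-v - 6) = √(-6 - v))
(k(-7) - 17)² = (√(-6 - 1*(-7)) - 17)² = (√(-6 + 7) - 17)² = (√1 - 17)² = (1 - 17)² = (-16)² = 256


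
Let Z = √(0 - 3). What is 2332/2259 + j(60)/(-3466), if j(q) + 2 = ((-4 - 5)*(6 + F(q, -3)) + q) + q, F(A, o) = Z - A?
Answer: 3359138/3914847 + 9*I*√3/3466 ≈ 0.85805 + 0.0044975*I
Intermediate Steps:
Z = I*√3 (Z = √(-3) = I*√3 ≈ 1.732*I)
F(A, o) = -A + I*√3 (F(A, o) = I*√3 - A = -A + I*√3)
j(q) = -56 + 11*q - 9*I*√3 (j(q) = -2 + (((-4 - 5)*(6 + (-q + I*√3)) + q) + q) = -2 + ((-9*(6 - q + I*√3) + q) + q) = -2 + (((-54 + 9*q - 9*I*√3) + q) + q) = -2 + ((-54 + 10*q - 9*I*√3) + q) = -2 + (-54 + 11*q - 9*I*√3) = -56 + 11*q - 9*I*√3)
2332/2259 + j(60)/(-3466) = 2332/2259 + (-56 + 11*60 - 9*I*√3)/(-3466) = 2332*(1/2259) + (-56 + 660 - 9*I*√3)*(-1/3466) = 2332/2259 + (604 - 9*I*√3)*(-1/3466) = 2332/2259 + (-302/1733 + 9*I*√3/3466) = 3359138/3914847 + 9*I*√3/3466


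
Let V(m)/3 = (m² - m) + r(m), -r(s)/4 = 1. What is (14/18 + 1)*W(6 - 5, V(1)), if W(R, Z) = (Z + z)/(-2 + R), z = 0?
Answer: 64/3 ≈ 21.333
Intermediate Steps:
r(s) = -4 (r(s) = -4*1 = -4)
V(m) = -12 - 3*m + 3*m² (V(m) = 3*((m² - m) - 4) = 3*(-4 + m² - m) = -12 - 3*m + 3*m²)
W(R, Z) = Z/(-2 + R) (W(R, Z) = (Z + 0)/(-2 + R) = Z/(-2 + R))
(14/18 + 1)*W(6 - 5, V(1)) = (14/18 + 1)*((-12 - 3*1 + 3*1²)/(-2 + (6 - 5))) = (14*(1/18) + 1)*((-12 - 3 + 3*1)/(-2 + 1)) = (7/9 + 1)*((-12 - 3 + 3)/(-1)) = 16*(-12*(-1))/9 = (16/9)*12 = 64/3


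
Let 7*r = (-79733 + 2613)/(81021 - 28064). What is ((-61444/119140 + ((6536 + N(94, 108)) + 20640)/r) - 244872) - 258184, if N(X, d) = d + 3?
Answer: -58272544081149/91880768 ≈ -6.3422e+5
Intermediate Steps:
N(X, d) = 3 + d
r = -77120/370699 (r = ((-79733 + 2613)/(81021 - 28064))/7 = (-77120/52957)/7 = (-77120*1/52957)/7 = (1/7)*(-77120/52957) = -77120/370699 ≈ -0.20804)
((-61444/119140 + ((6536 + N(94, 108)) + 20640)/r) - 244872) - 258184 = ((-61444/119140 + ((6536 + (3 + 108)) + 20640)/(-77120/370699)) - 244872) - 258184 = ((-61444*1/119140 + ((6536 + 111) + 20640)*(-370699/77120)) - 244872) - 258184 = ((-15361/29785 + (6647 + 20640)*(-370699/77120)) - 244872) - 258184 = ((-15361/29785 + 27287*(-370699/77120)) - 244872) - 258184 = ((-15361/29785 - 10115263613/77120) - 244872) - 258184 = (-12051372454141/91880768 - 244872) - 258184 = -34550399875837/91880768 - 258184 = -58272544081149/91880768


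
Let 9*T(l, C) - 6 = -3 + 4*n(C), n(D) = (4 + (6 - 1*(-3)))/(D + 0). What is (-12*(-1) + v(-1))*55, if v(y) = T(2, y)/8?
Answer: 44825/72 ≈ 622.57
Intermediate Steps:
n(D) = 13/D (n(D) = (4 + (6 + 3))/D = (4 + 9)/D = 13/D)
T(l, C) = ⅓ + 52/(9*C) (T(l, C) = ⅔ + (-3 + 4*(13/C))/9 = ⅔ + (-3 + 52/C)/9 = ⅔ + (-⅓ + 52/(9*C)) = ⅓ + 52/(9*C))
v(y) = (52 + 3*y)/(72*y) (v(y) = ((52 + 3*y)/(9*y))/8 = ((52 + 3*y)/(9*y))*(⅛) = (52 + 3*y)/(72*y))
(-12*(-1) + v(-1))*55 = (-12*(-1) + (1/72)*(52 + 3*(-1))/(-1))*55 = (12 + (1/72)*(-1)*(52 - 3))*55 = (12 + (1/72)*(-1)*49)*55 = (12 - 49/72)*55 = (815/72)*55 = 44825/72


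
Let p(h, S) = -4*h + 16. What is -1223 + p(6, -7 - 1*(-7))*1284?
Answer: -11495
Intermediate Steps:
p(h, S) = 16 - 4*h
-1223 + p(6, -7 - 1*(-7))*1284 = -1223 + (16 - 4*6)*1284 = -1223 + (16 - 24)*1284 = -1223 - 8*1284 = -1223 - 10272 = -11495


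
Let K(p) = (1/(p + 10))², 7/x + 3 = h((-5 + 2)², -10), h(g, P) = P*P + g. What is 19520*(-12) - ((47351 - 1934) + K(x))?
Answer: -318386429509/1138489 ≈ -2.7966e+5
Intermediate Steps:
h(g, P) = g + P² (h(g, P) = P² + g = g + P²)
x = 7/106 (x = 7/(-3 + ((-5 + 2)² + (-10)²)) = 7/(-3 + ((-3)² + 100)) = 7/(-3 + (9 + 100)) = 7/(-3 + 109) = 7/106 ≈ 0.066038)
K(p) = (10 + p)⁻² (K(p) = (1/(10 + p))² = (10 + p)⁻²)
19520*(-12) - ((47351 - 1934) + K(x)) = 19520*(-12) - ((47351 - 1934) + (10 + 7/106)⁻²) = -234240 - (45417 + (1067/106)⁻²) = -234240 - (45417 + 11236/1138489) = -234240 - 1*51706766149/1138489 = -234240 - 51706766149/1138489 = -318386429509/1138489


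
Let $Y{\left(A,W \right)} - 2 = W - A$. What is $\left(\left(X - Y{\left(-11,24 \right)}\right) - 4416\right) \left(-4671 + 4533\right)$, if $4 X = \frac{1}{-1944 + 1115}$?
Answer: $\frac{1018864281}{1658} \approx 6.1451 \cdot 10^{5}$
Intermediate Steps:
$Y{\left(A,W \right)} = 2 + W - A$ ($Y{\left(A,W \right)} = 2 - \left(A - W\right) = 2 + W - A$)
$X = - \frac{1}{3316}$ ($X = \frac{1}{4 \left(-1944 + 1115\right)} = \frac{1}{4 \left(-829\right)} = \frac{1}{4} \left(- \frac{1}{829}\right) = - \frac{1}{3316} \approx -0.00030157$)
$\left(\left(X - Y{\left(-11,24 \right)}\right) - 4416\right) \left(-4671 + 4533\right) = \left(\left(- \frac{1}{3316} - \left(2 + 24 - -11\right)\right) - 4416\right) \left(-4671 + 4533\right) = \left(\left(- \frac{1}{3316} - \left(2 + 24 + 11\right)\right) - 4416\right) \left(-138\right) = \left(\left(- \frac{1}{3316} - 37\right) - 4416\right) \left(-138\right) = \left(- \frac{122693}{3316} - 4416\right) \left(-138\right) = \left(- \frac{14766149}{3316}\right) \left(-138\right) = \frac{1018864281}{1658}$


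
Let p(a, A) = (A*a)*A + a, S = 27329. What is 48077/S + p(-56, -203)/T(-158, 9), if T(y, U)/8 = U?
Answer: -7883163937/245961 ≈ -32050.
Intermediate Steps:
p(a, A) = a + a*A² (p(a, A) = a*A² + a = a + a*A²)
T(y, U) = 8*U
48077/S + p(-56, -203)/T(-158, 9) = 48077/27329 + (-56*(1 + (-203)²))/((8*9)) = 48077*(1/27329) - 56*(1 + 41209)/72 = 48077/27329 - 56*41210*(1/72) = 48077/27329 - 2307760*1/72 = 48077/27329 - 288470/9 = -7883163937/245961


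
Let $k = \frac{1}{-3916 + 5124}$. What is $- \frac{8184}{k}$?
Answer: $-9886272$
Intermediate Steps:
$k = \frac{1}{1208} \approx 0.00082781$
$- \frac{8184}{k} = - 8184 \frac{1}{\frac{1}{1208}} = \left(-8184\right) 1208 = -9886272$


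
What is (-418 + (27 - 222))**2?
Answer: 375769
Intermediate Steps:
(-418 + (27 - 222))**2 = (-418 - 195)**2 = (-613)**2 = 375769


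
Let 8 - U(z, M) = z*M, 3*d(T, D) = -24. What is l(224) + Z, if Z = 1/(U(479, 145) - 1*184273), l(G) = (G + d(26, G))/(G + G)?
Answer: 428149/888020 ≈ 0.48214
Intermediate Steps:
d(T, D) = -8 (d(T, D) = (⅓)*(-24) = -8)
U(z, M) = 8 - M*z (U(z, M) = 8 - z*M = 8 - M*z)
l(G) = (-8 + G)/(2*G) (l(G) = (G - 8)/(G + G) = (-8 + G)/((2*G)) = (-8 + G)*(1/(2*G)) = (-8 + G)/(2*G))
Z = -1/253720 (Z = 1/((8 - 1*145*479) - 1*184273) = 1/((8 - 69455) - 184273) = 1/(-69447 - 184273) = 1/(-253720) = -1/253720 ≈ -3.9413e-6)
l(224) + Z = (½)*(-8 + 224)/224 - 1/253720 = (½)*(1/224)*216 - 1/253720 = 27/56 - 1/253720 = 428149/888020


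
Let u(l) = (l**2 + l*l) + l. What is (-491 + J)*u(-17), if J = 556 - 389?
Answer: -181764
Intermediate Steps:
u(l) = l + 2*l**2 (u(l) = (l**2 + l**2) + l = 2*l**2 + l = l + 2*l**2)
J = 167
(-491 + J)*u(-17) = (-491 + 167)*(-17*(1 + 2*(-17))) = -(-5508)*(1 - 34) = -(-5508)*(-33) = -324*561 = -181764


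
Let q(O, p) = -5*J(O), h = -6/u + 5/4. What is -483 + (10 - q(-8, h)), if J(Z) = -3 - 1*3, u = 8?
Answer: -503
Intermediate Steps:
h = ½ (h = -6/8 + 5/4 = -6*⅛ + 5*(¼) = -¾ + 5/4 = ½ ≈ 0.50000)
J(Z) = -6 (J(Z) = -3 - 3 = -6)
q(O, p) = 30 (q(O, p) = -5*(-6) = 30)
-483 + (10 - q(-8, h)) = -483 + (10 - 1*30) = -483 + (10 - 30) = -483 - 20 = -503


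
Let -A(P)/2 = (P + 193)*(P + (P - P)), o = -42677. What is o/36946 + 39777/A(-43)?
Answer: 153177957/79433900 ≈ 1.9284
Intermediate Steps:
A(P) = -2*P*(193 + P) (A(P) = -2*(P + 193)*(P + (P - P)) = -2*(193 + P)*(P + 0) = -2*(193 + P)*P = -2*P*(193 + P))
o/36946 + 39777/A(-43) = -42677/36946 + 39777/((-2*(-43)*(193 - 43))) = -42677*1/36946 + 39777/((-2*(-43)*150)) = -42677/36946 + 39777/12900 = -42677/36946 + 39777*(1/12900) = -42677/36946 + 13259/4300 = 153177957/79433900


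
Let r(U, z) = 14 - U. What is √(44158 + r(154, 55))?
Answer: √44018 ≈ 209.80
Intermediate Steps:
√(44158 + r(154, 55)) = √(44158 + (14 - 1*154)) = √(44158 + (14 - 154)) = √(44158 - 140) = √44018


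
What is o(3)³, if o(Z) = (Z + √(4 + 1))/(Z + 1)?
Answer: (3 + √5)³/64 ≈ 2.2430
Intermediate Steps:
o(Z) = (Z + √5)/(1 + Z)
o(3)³ = ((3 + √5)/(1 + 3))³ = ((3 + √5)/4)³ = (¾ + √5/4)³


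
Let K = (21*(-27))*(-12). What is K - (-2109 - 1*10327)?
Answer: 19240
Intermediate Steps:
K = 6804 (K = -567*(-12) = 6804)
K - (-2109 - 1*10327) = 6804 - (-2109 - 1*10327) = 6804 - (-2109 - 10327) = 6804 - 1*(-12436) = 6804 + 12436 = 19240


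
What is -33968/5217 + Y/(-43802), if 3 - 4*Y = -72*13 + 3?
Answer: -744543557/114257517 ≈ -6.5164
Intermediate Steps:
Y = 234 (Y = 3/4 - (-72*13 + 3)/4 = 3/4 - (-936 + 3)/4 = 3/4 - 1/4*(-933) = 3/4 + 933/4 = 234)
-33968/5217 + Y/(-43802) = -33968/5217 + 234/(-43802) = -33968*1/5217 + 234*(-1/43802) = -33968/5217 - 117/21901 = -744543557/114257517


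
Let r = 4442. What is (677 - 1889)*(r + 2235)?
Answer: -8092524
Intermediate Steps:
(677 - 1889)*(r + 2235) = (677 - 1889)*(4442 + 2235) = -1212*6677 = -8092524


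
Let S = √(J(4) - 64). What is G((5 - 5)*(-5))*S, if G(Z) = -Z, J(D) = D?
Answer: 0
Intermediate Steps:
S = 2*I*√15 (S = √(4 - 64) = √(-60) = 2*I*√15 ≈ 7.746*I)
G((5 - 5)*(-5))*S = (-(5 - 5)*(-5))*(2*I*√15) = (-0*(-5))*(2*I*√15) = (-1*0)*(2*I*√15) = 0*(2*I*√15) = 0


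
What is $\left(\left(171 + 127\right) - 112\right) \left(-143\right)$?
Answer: $-26598$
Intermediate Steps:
$\left(\left(171 + 127\right) - 112\right) \left(-143\right) = \left(298 - 112\right) \left(-143\right) = 186 \left(-143\right) = -26598$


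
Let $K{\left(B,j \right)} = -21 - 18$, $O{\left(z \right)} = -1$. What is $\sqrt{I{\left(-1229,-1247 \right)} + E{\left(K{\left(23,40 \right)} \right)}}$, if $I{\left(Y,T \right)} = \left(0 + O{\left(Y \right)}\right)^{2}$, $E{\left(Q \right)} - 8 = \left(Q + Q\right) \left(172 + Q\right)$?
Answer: $i \sqrt{10365} \approx 101.81 i$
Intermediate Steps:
$K{\left(B,j \right)} = -39$
$E{\left(Q \right)} = 8 + 2 Q \left(172 + Q\right)$ ($E{\left(Q \right)} = 8 + \left(Q + Q\right) \left(172 + Q\right) = 8 + 2 Q \left(172 + Q\right)$)
$I{\left(Y,T \right)} = 1$ ($I{\left(Y,T \right)} = \left(0 - 1\right)^{2} = \left(-1\right)^{2} = 1$)
$\sqrt{I{\left(-1229,-1247 \right)} + E{\left(K{\left(23,40 \right)} \right)}} = \sqrt{1 + \left(8 + 2 \left(-39\right)^{2} + 344 \left(-39\right)\right)} = \sqrt{1 + \left(8 + 2 \cdot 1521 - 13416\right)} = \sqrt{1 + \left(8 + 3042 - 13416\right)} = \sqrt{1 - 10366} = \sqrt{-10365} = i \sqrt{10365}$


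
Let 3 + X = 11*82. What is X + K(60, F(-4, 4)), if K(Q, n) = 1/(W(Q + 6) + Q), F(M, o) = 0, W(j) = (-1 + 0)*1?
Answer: 53042/59 ≈ 899.02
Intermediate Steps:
W(j) = -1 (W(j) = -1*1 = -1)
K(Q, n) = 1/(-1 + Q)
X = 899 (X = -3 + 11*82 = -3 + 902 = 899)
X + K(60, F(-4, 4)) = 899 + 1/(-1 + 60) = 899 + 1/59 = 53042/59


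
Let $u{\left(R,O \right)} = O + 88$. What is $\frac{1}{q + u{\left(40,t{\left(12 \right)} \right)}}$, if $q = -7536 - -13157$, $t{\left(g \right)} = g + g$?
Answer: $\frac{1}{5733} \approx 0.00017443$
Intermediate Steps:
$t{\left(g \right)} = 2 g$
$u{\left(R,O \right)} = 88 + O$
$q = 5621$ ($q = -7536 + 13157 = 5621$)
$\frac{1}{q + u{\left(40,t{\left(12 \right)} \right)}} = \frac{1}{5621 + \left(88 + 2 \cdot 12\right)} = \frac{1}{5621 + \left(88 + 24\right)} = \frac{1}{5621 + 112} = \frac{1}{5733}$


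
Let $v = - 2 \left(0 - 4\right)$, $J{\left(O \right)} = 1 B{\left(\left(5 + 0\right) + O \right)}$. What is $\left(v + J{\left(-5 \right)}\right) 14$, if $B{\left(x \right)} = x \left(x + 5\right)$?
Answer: $112$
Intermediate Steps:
$B{\left(x \right)} = x \left(5 + x\right)$
$J{\left(O \right)} = \left(5 + O\right) \left(10 + O\right)$ ($J{\left(O \right)} = 1 \left(\left(5 + 0\right) + O\right) \left(5 + \left(\left(5 + 0\right) + O\right)\right) = 1 \left(5 + O\right) \left(5 + \left(5 + O\right)\right) = 1 \left(5 + O\right) \left(10 + O\right) = \left(5 + O\right) \left(10 + O\right)$)
$v = 8$ ($v = \left(-2\right) \left(-4\right) = 8$)
$\left(v + J{\left(-5 \right)}\right) 14 = \left(8 + \left(5 - 5\right) \left(10 - 5\right)\right) 14 = \left(8 + 0 \cdot 5\right) 14 = \left(8 + 0\right) 14 = 8 \cdot 14 = 112$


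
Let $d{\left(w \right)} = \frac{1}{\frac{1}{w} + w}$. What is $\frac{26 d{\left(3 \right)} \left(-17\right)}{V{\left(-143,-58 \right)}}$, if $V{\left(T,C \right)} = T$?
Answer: $\frac{51}{55} \approx 0.92727$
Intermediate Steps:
$d{\left(w \right)} = \frac{1}{w + \frac{1}{w}}$
$\frac{26 d{\left(3 \right)} \left(-17\right)}{V{\left(-143,-58 \right)}} = \frac{26 \frac{3}{1 + 3^{2}} \left(-17\right)}{-143} = 26 \frac{3}{1 + 9} \left(-17\right) \left(- \frac{1}{143}\right) = 26 \cdot \frac{3}{10} \left(-17\right) \left(- \frac{1}{143}\right) = \frac{39}{5} \left(-17\right) \left(- \frac{1}{143}\right) = \left(- \frac{663}{5}\right) \left(- \frac{1}{143}\right) = \frac{51}{55}$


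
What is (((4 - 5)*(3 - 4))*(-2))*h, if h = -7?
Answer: 14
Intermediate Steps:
(((4 - 5)*(3 - 4))*(-2))*h = (((4 - 5)*(3 - 4))*(-2))*(-7) = (-1*(-1)*(-2))*(-7) = (1*(-2))*(-7) = -2*(-7) = 14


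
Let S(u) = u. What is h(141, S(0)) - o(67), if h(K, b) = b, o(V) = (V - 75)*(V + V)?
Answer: 1072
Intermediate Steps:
o(V) = 2*V*(-75 + V) (o(V) = (-75 + V)*(2*V) = 2*V*(-75 + V))
h(141, S(0)) - o(67) = 0 - 2*67*(-75 + 67) = 0 - 2*67*(-8) = 0 - 1*(-1072) = 0 + 1072 = 1072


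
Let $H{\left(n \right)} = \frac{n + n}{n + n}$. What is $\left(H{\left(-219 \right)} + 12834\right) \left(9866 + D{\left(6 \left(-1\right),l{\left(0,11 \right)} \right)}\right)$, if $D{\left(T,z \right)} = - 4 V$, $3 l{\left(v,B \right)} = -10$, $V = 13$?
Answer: $125962690$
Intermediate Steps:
$l{\left(v,B \right)} = - \frac{10}{3}$ ($l{\left(v,B \right)} = \frac{1}{3} \left(-10\right) = - \frac{10}{3}$)
$H{\left(n \right)} = 1$ ($H{\left(n \right)} = \frac{2 n}{2 n} = 2 n \frac{1}{2 n} = 1$)
$D{\left(T,z \right)} = -52$ ($D{\left(T,z \right)} = \left(-4\right) 13 = -52$)
$\left(H{\left(-219 \right)} + 12834\right) \left(9866 + D{\left(6 \left(-1\right),l{\left(0,11 \right)} \right)}\right) = \left(1 + 12834\right) \left(9866 - 52\right) = 12835 \cdot 9814 = 125962690$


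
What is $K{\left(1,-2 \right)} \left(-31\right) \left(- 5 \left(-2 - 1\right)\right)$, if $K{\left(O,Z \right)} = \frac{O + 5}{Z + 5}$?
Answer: $-930$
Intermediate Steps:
$K{\left(O,Z \right)} = \frac{5 + O}{5 + Z}$
$K{\left(1,-2 \right)} \left(-31\right) \left(- 5 \left(-2 - 1\right)\right) = \frac{5 + 1}{5 - 2} \left(-31\right) \left(- 5 \left(-2 - 1\right)\right) = \frac{1}{3} \cdot 6 \left(-31\right) \left(\left(-5\right) \left(-3\right)\right) = \frac{1}{3} \cdot 6 \left(-31\right) 15 = 2 \left(-31\right) 15 = \left(-62\right) 15 = -930$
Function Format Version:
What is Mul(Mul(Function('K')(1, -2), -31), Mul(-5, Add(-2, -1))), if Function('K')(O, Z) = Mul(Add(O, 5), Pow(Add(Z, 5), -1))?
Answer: -930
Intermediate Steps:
Function('K')(O, Z) = Mul(Pow(Add(5, Z), -1), Add(5, O)) (Function('K')(O, Z) = Mul(Add(5, O), Pow(Add(5, Z), -1)) = Mul(Pow(Add(5, Z), -1), Add(5, O)))
Mul(Mul(Function('K')(1, -2), -31), Mul(-5, Add(-2, -1))) = Mul(Mul(Mul(Pow(Add(5, -2), -1), Add(5, 1)), -31), Mul(-5, Add(-2, -1))) = Mul(Mul(Mul(Pow(3, -1), 6), -31), Mul(-5, -3)) = Mul(Mul(Mul(Rational(1, 3), 6), -31), 15) = Mul(Mul(2, -31), 15) = Mul(-62, 15) = -930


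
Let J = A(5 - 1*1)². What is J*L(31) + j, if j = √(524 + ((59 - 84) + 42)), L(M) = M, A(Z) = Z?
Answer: 496 + √541 ≈ 519.26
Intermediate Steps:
J = 16 (J = (5 - 1*1)² = (5 - 1)² = 4² = 16)
j = √541 (j = √(524 + (-25 + 42)) = √(524 + 17) = √541 ≈ 23.259)
J*L(31) + j = 16*31 + √541 = 496 + √541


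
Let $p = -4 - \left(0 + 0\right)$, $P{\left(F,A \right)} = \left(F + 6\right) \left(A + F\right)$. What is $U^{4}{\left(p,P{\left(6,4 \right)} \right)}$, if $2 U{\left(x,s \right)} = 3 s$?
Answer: $1049760000$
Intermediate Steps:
$P{\left(F,A \right)} = \left(6 + F\right) \left(A + F\right)$
$p = -4$ ($p = -4 - 0 = -4 + 0 = -4$)
$U{\left(x,s \right)} = \frac{3 s}{2}$
$U^{4}{\left(p,P{\left(6,4 \right)} \right)} = \left(\frac{3 \left(6^{2} + 6 \cdot 4 + 6 \cdot 6 + 4 \cdot 6\right)}{2}\right)^{4} = \left(\frac{3 \left(36 + 24 + 36 + 24\right)}{2}\right)^{4} = \left(\frac{3}{2} \cdot 120\right)^{4} = 180^{4} = 1049760000$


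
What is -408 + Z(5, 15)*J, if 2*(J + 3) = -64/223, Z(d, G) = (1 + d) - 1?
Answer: -94489/223 ≈ -423.72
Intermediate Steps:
Z(d, G) = d
J = -701/223 (J = -3 + (-64/223)/2 = -3 + (-64*1/223)/2 = -3 + (½)*(-64/223) = -3 - 32/223 = -701/223 ≈ -3.1435)
-408 + Z(5, 15)*J = -408 + 5*(-701/223) = -408 - 3505/223 = -94489/223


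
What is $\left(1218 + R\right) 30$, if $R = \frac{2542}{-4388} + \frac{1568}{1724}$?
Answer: $\frac{17281051485}{472807} \approx 36550.0$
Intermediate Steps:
$R = \frac{312247}{945614}$ ($R = 2542 \left(- \frac{1}{4388}\right) + 1568 \cdot \frac{1}{1724} = - \frac{1271}{2194} + \frac{392}{431} = \frac{312247}{945614} \approx 0.33021$)
$\left(1218 + R\right) 30 = \left(1218 + \frac{312247}{945614}\right) 30 = \frac{1152070099}{945614} \cdot 30 = \frac{17281051485}{472807}$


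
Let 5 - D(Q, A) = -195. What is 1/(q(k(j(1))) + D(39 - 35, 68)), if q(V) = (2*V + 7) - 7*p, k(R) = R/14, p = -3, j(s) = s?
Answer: 7/1597 ≈ 0.0043832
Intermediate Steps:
D(Q, A) = 200 (D(Q, A) = 5 - 1*(-195) = 5 + 195 = 200)
k(R) = R/14 (k(R) = R*(1/14) = R/14)
q(V) = 28 + 2*V (q(V) = (2*V + 7) - 7*(-3) = (7 + 2*V) + 21 = 28 + 2*V)
1/(q(k(j(1))) + D(39 - 35, 68)) = 1/((28 + 2*((1/14)*1)) + 200) = 1/((28 + 2*(1/14)) + 200) = 1/((28 + 1/7) + 200) = 1/(197/7 + 200) = 1/(1597/7) = 7/1597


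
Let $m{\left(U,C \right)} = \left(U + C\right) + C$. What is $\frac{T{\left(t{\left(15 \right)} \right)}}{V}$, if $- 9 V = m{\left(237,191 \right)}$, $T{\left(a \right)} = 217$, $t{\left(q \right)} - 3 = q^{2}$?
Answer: $- \frac{1953}{619} \approx -3.1551$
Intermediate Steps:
$m{\left(U,C \right)} = U + 2 C$ ($m{\left(U,C \right)} = \left(C + U\right) + C = U + 2 C$)
$t{\left(q \right)} = 3 + q^{2}$
$V = - \frac{619}{9}$ ($V = - \frac{237 + 2 \cdot 191}{9} = - \frac{237 + 382}{9} = \left(- \frac{1}{9}\right) 619 = - \frac{619}{9} \approx -68.778$)
$\frac{T{\left(t{\left(15 \right)} \right)}}{V} = \frac{217}{- \frac{619}{9}} = 217 \left(- \frac{9}{619}\right) = - \frac{1953}{619}$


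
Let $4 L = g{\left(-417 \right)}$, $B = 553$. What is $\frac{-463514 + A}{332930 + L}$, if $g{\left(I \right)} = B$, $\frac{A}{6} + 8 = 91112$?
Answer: $\frac{332440}{1332273} \approx 0.24953$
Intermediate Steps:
$A = 546624$ ($A = -48 + 6 \cdot 91112 = -48 + 546672 = 546624$)
$g{\left(I \right)} = 553$
$L = \frac{553}{4}$ ($L = \frac{1}{4} \cdot 553 = \frac{553}{4} \approx 138.25$)
$\frac{-463514 + A}{332930 + L} = \frac{-463514 + 546624}{332930 + \frac{553}{4}} = \frac{83110}{\frac{1332273}{4}} = 83110 \cdot \frac{4}{1332273} = \frac{332440}{1332273}$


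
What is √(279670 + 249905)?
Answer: 5*√21183 ≈ 727.72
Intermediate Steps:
√(279670 + 249905) = √529575 = 5*√21183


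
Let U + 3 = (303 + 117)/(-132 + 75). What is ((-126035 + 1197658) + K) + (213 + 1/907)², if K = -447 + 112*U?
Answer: 17433824340136/15630331 ≈ 1.1154e+6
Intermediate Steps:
U = -197/19 (U = -3 + (303 + 117)/(-132 + 75) = -3 + 420/(-57) = -3 + 420*(-1/57) = -3 - 140/19 = -197/19 ≈ -10.368)
K = -30557/19 (K = -447 + 112*(-197/19) = -447 - 22064/19 = -30557/19 ≈ -1608.3)
((-126035 + 1197658) + K) + (213 + 1/907)² = ((-126035 + 1197658) - 30557/19) + (213 + 1/907)² = (1071623 - 30557/19) + (213 + 1/907)² = 20330280/19 + (193192/907)² = 20330280/19 + 37323148864/822649 = 17433824340136/15630331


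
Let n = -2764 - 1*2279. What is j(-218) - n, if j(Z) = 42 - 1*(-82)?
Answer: 5167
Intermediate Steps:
j(Z) = 124 (j(Z) = 42 + 82 = 124)
n = -5043 (n = -2764 - 2279 = -5043)
j(-218) - n = 124 - 1*(-5043) = 124 + 5043 = 5167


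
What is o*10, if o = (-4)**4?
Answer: 2560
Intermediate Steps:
o = 256
o*10 = 256*10 = 2560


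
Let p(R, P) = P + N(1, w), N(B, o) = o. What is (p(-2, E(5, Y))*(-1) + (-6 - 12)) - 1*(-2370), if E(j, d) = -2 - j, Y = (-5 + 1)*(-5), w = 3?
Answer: 2356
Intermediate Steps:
Y = 20 (Y = -4*(-5) = 20)
p(R, P) = 3 + P (p(R, P) = P + 3 = 3 + P)
(p(-2, E(5, Y))*(-1) + (-6 - 12)) - 1*(-2370) = ((3 + (-2 - 1*5))*(-1) + (-6 - 12)) - 1*(-2370) = ((3 + (-2 - 5))*(-1) - 18) + 2370 = ((3 - 7)*(-1) - 18) + 2370 = (-4*(-1) - 18) + 2370 = (4 - 18) + 2370 = -14 + 2370 = 2356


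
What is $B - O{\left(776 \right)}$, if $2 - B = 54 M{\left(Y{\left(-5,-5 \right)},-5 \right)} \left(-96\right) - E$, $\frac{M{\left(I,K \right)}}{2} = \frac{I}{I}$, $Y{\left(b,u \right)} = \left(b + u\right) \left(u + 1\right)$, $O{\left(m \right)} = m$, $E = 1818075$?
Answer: $1827669$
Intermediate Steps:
$Y{\left(b,u \right)} = \left(1 + u\right) \left(b + u\right)$ ($Y{\left(b,u \right)} = \left(b + u\right) \left(1 + u\right) = \left(1 + u\right) \left(b + u\right)$)
$M{\left(I,K \right)} = 2$ ($M{\left(I,K \right)} = 2 \frac{I}{I} = 2 \cdot 1 = 2$)
$B = 1828445$ ($B = 2 - \left(54 \cdot 2 \left(-96\right) - 1818075\right) = 2 - \left(108 \left(-96\right) - 1818075\right) = 2 - \left(-10368 - 1818075\right) = 2 - -1828443 = 2 + 1828443 = 1828445$)
$B - O{\left(776 \right)} = 1828445 - 776 = 1827669$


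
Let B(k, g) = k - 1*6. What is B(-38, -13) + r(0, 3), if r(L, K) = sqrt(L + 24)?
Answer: -44 + 2*sqrt(6) ≈ -39.101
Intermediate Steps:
B(k, g) = -6 + k (B(k, g) = k - 6 = -6 + k)
r(L, K) = sqrt(24 + L)
B(-38, -13) + r(0, 3) = (-6 - 38) + sqrt(24 + 0) = -44 + sqrt(24) = -44 + 2*sqrt(6)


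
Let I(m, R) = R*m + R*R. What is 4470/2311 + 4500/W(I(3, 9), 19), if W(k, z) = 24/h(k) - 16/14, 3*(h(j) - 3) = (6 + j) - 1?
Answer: -1109882895/136349 ≈ -8140.0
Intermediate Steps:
I(m, R) = R² + R*m (I(m, R) = R*m + R² = R² + R*m)
h(j) = 14/3 + j/3 (h(j) = 3 + ((6 + j) - 1)/3 = 3 + (5 + j)/3 = 3 + (5/3 + j/3) = 14/3 + j/3)
W(k, z) = -8/7 + 24/(14/3 + k/3) (W(k, z) = 24/(14/3 + k/3) - 16/14 = 24/(14/3 + k/3) - 16*1/14 = 24/(14/3 + k/3) - 8/7 = -8/7 + 24/(14/3 + k/3))
4470/2311 + 4500/W(I(3, 9), 19) = 4470/2311 + 4500/((8*(49 - 9*(9 + 3))/(7*(14 + 9*(9 + 3))))) = 4470*(1/2311) + 4500/((8*(49 - 9*12)/(7*(14 + 9*12)))) = 4470/2311 + 4500/((8*(49 - 1*108)/(7*(14 + 108)))) = 4470/2311 + 4500/(((8/7)*(49 - 108)/122)) = 4470/2311 + 4500/(((8/7)*(1/122)*(-59))) = 4470/2311 + 4500/(-236/427) = 4470/2311 + 4500*(-427/236) = 4470/2311 - 480375/59 = -1109882895/136349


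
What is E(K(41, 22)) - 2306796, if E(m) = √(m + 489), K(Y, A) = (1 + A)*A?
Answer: -2306796 + √995 ≈ -2.3068e+6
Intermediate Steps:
K(Y, A) = A*(1 + A)
E(m) = √(489 + m)
E(K(41, 22)) - 2306796 = √(489 + 22*(1 + 22)) - 2306796 = √(489 + 22*23) - 2306796 = √(489 + 506) - 2306796 = √995 - 2306796 = -2306796 + √995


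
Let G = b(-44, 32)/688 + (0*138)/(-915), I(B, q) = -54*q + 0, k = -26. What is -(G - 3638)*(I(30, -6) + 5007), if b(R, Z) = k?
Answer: 6671666535/344 ≈ 1.9394e+7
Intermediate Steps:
b(R, Z) = -26
I(B, q) = -54*q
G = -13/344 (G = -26/688 + (0*138)/(-915) = -26*1/688 + 0*(-1/915) = -13/344 + 0 = -13/344 ≈ -0.037791)
-(G - 3638)*(I(30, -6) + 5007) = -(-13/344 - 3638)*(-54*(-6) + 5007) = -(-1251485)*(324 + 5007)/344 = -(-1251485)*5331/344 = -1*(-6671666535/344) = 6671666535/344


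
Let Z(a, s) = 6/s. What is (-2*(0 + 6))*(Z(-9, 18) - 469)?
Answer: 5624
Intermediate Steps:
(-2*(0 + 6))*(Z(-9, 18) - 469) = (-2*(0 + 6))*(6/18 - 469) = (-2*6)*(6*(1/18) - 469) = -12*(⅓ - 469) = -12*(-1406/3) = 5624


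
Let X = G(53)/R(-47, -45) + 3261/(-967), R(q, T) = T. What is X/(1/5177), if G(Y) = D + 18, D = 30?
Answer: -333331499/14505 ≈ -22980.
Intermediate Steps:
G(Y) = 48 (G(Y) = 30 + 18 = 48)
X = -64387/14505 (X = 48/(-45) + 3261/(-967) = 48*(-1/45) + 3261*(-1/967) = -16/15 - 3261/967 = -64387/14505 ≈ -4.4389)
X/(1/5177) = -64387/(14505*(1/5177)) = -64387/(14505*1/5177) = -64387/14505*5177 = -333331499/14505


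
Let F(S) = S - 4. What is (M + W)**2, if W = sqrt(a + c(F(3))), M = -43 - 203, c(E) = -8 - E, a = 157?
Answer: 60666 - 2460*sqrt(6) ≈ 54640.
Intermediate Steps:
F(S) = -4 + S
M = -246
W = 5*sqrt(6) (W = sqrt(157 + (-8 - (-4 + 3))) = sqrt(157 + (-8 - 1*(-1))) = sqrt(157 + (-8 + 1)) = sqrt(157 - 7) = sqrt(150) = 5*sqrt(6) ≈ 12.247)
(M + W)**2 = (-246 + 5*sqrt(6))**2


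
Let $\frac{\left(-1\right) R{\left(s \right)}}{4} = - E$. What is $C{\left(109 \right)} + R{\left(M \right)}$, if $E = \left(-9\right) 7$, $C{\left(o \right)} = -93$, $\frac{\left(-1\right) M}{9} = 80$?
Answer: $-345$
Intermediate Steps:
$M = -720$ ($M = \left(-9\right) 80 = -720$)
$E = -63$
$R{\left(s \right)} = -252$ ($R{\left(s \right)} = - 4 \left(\left(-1\right) \left(-63\right)\right) = \left(-4\right) 63 = -252$)
$C{\left(109 \right)} + R{\left(M \right)} = -93 - 252 = -345$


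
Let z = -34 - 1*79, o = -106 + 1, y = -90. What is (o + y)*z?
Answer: 22035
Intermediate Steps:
o = -105
z = -113 (z = -34 - 79 = -113)
(o + y)*z = (-105 - 90)*(-113) = -195*(-113) = 22035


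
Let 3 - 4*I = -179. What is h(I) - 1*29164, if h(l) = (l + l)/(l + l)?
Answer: -29163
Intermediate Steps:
I = 91/2 (I = ¾ - ¼*(-179) = ¾ + 179/4 = 91/2 ≈ 45.500)
h(l) = 1 (h(l) = (2*l)/((2*l)) = (2*l)*(1/(2*l)) = 1)
h(I) - 1*29164 = 1 - 1*29164 = 1 - 29164 = -29163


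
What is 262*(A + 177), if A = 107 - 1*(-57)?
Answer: 89342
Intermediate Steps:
A = 164 (A = 107 + 57 = 164)
262*(A + 177) = 262*(164 + 177) = 262*341 = 89342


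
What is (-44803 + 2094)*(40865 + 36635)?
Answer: -3309947500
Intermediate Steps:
(-44803 + 2094)*(40865 + 36635) = -42709*77500 = -3309947500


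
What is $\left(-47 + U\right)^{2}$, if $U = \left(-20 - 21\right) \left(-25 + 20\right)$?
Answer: $24964$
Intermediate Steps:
$U = 205$ ($U = \left(-41\right) \left(-5\right) = 205$)
$\left(-47 + U\right)^{2} = \left(-47 + 205\right)^{2} = 158^{2} = 24964$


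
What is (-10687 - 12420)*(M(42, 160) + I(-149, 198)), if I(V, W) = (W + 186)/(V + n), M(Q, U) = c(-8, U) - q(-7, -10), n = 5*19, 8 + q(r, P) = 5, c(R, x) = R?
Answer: 2518663/9 ≈ 2.7985e+5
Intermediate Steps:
q(r, P) = -3 (q(r, P) = -8 + 5 = -3)
n = 95
M(Q, U) = -5 (M(Q, U) = -8 - 1*(-3) = -8 + 3 = -5)
I(V, W) = (186 + W)/(95 + V) (I(V, W) = (W + 186)/(V + 95) = (186 + W)/(95 + V))
(-10687 - 12420)*(M(42, 160) + I(-149, 198)) = (-10687 - 12420)*(-5 + (186 + 198)/(95 - 149)) = -23107*(-5 + 384/(-54)) = -23107*(-5 - 1/54*384) = -23107*(-5 - 64/9) = -23107*(-109/9) = 2518663/9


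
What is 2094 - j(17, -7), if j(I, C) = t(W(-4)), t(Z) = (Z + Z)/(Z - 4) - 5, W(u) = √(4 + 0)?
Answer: 2101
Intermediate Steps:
W(u) = 2 (W(u) = √4 = 2)
t(Z) = -5 + 2*Z/(-4 + Z) (t(Z) = (2*Z)/(-4 + Z) - 5 = 2*Z/(-4 + Z) - 5 = -5 + 2*Z/(-4 + Z))
j(I, C) = -7 (j(I, C) = (20 - 3*2)/(-4 + 2) = (20 - 6)/(-2) = -½*14 = -7)
2094 - j(17, -7) = 2094 - 1*(-7) = 2094 + 7 = 2101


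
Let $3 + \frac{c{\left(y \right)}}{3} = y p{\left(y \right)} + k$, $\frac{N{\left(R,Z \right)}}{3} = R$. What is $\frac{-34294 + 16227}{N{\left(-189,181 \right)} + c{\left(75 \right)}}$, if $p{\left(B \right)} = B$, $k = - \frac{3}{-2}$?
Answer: $- \frac{36134}{32607} \approx -1.1082$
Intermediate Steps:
$N{\left(R,Z \right)} = 3 R$
$k = \frac{3}{2}$ ($k = \left(-3\right) \left(- \frac{1}{2}\right) = \frac{3}{2} \approx 1.5$)
$c{\left(y \right)} = - \frac{9}{2} + 3 y^{2}$ ($c{\left(y \right)} = -9 + 3 \left(y y + \frac{3}{2}\right) = -9 + 3 \left(y^{2} + \frac{3}{2}\right) = -9 + 3 \left(\frac{3}{2} + y^{2}\right) = -9 + \left(\frac{9}{2} + 3 y^{2}\right) = - \frac{9}{2} + 3 y^{2}$)
$\frac{-34294 + 16227}{N{\left(-189,181 \right)} + c{\left(75 \right)}} = \frac{-34294 + 16227}{3 \left(-189\right) - \left(\frac{9}{2} - 3 \cdot 75^{2}\right)} = - \frac{18067}{-567 + \left(- \frac{9}{2} + 3 \cdot 5625\right)} = - \frac{18067}{-567 + \left(- \frac{9}{2} + 16875\right)} = - \frac{18067}{-567 + \frac{33741}{2}} = - \frac{18067}{\frac{32607}{2}} = \left(-18067\right) \frac{2}{32607} = - \frac{36134}{32607}$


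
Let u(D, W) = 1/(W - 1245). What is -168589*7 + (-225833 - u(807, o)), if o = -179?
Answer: -2002081343/1424 ≈ -1.4060e+6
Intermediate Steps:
u(D, W) = 1/(-1245 + W)
-168589*7 + (-225833 - u(807, o)) = -168589*7 + (-225833 - 1/(-1245 - 179)) = -1180123 + (-225833 - 1/(-1424)) = -1180123 + (-225833 - 1*(-1/1424)) = -1180123 + (-225833 + 1/1424) = -1180123 - 321586191/1424 = -2002081343/1424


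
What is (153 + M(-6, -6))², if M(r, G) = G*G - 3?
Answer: 34596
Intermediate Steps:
M(r, G) = -3 + G² (M(r, G) = G² - 3 = -3 + G²)
(153 + M(-6, -6))² = (153 + (-3 + (-6)²))² = (153 + (-3 + 36))² = (153 + 33)² = 186² = 34596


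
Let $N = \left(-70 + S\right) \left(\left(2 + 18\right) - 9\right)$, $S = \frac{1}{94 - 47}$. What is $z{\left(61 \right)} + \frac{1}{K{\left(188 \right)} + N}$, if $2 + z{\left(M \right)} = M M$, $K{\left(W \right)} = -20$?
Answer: $\frac{138045514}{37119} \approx 3719.0$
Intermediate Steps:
$S = \frac{1}{47} \approx 0.021277$
$z{\left(M \right)} = -2 + M^{2}$ ($z{\left(M \right)} = -2 + M M = -2 + M^{2}$)
$N = - \frac{36179}{47}$ ($N = \left(-70 + \frac{1}{47}\right) \left(\left(2 + 18\right) - 9\right) = - \frac{3289 \left(20 - 9\right)}{47} = \left(- \frac{3289}{47}\right) 11 = - \frac{36179}{47} \approx -769.77$)
$z{\left(61 \right)} + \frac{1}{K{\left(188 \right)} + N} = \left(-2 + 61^{2}\right) + \frac{1}{-20 - \frac{36179}{47}} = \left(-2 + 3721\right) + \frac{1}{- \frac{37119}{47}} = 3719 - \frac{47}{37119} = \frac{138045514}{37119}$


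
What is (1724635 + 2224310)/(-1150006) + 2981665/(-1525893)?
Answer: -66116085125/12271231506 ≈ -5.3879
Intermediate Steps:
(1724635 + 2224310)/(-1150006) + 2981665/(-1525893) = 3948945*(-1/1150006) + 2981665*(-1/1525893) = -27615/8042 - 2981665/1525893 = -66116085125/12271231506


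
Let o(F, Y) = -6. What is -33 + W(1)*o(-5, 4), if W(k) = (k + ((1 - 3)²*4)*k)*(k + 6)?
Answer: -747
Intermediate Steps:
W(k) = 17*k*(6 + k) (W(k) = (k + ((-2)²*4)*k)*(6 + k) = (k + (4*4)*k)*(6 + k) = (k + 16*k)*(6 + k) = (17*k)*(6 + k) = 17*k*(6 + k))
-33 + W(1)*o(-5, 4) = -33 + (17*1*(6 + 1))*(-6) = -33 + (17*1*7)*(-6) = -33 + 119*(-6) = -33 - 714 = -747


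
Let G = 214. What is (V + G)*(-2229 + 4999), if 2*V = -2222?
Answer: -2484690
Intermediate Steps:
V = -1111 (V = (1/2)*(-2222) = -1111)
(V + G)*(-2229 + 4999) = (-1111 + 214)*(-2229 + 4999) = -897*2770 = -2484690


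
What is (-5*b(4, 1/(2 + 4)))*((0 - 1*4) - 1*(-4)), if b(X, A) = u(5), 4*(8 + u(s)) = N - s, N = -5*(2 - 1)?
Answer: 0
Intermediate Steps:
N = -5 (N = -5*1 = -5)
u(s) = -37/4 - s/4 (u(s) = -8 + (-5 - s)/4 = -8 + (-5/4 - s/4) = -37/4 - s/4)
b(X, A) = -21/2 (b(X, A) = -37/4 - ¼*5 = -37/4 - 5/4 = -21/2)
(-5*b(4, 1/(2 + 4)))*((0 - 1*4) - 1*(-4)) = (-5*(-21/2))*((0 - 1*4) - 1*(-4)) = 105*((0 - 4) + 4)/2 = 105*(-4 + 4)/2 = (105/2)*0 = 0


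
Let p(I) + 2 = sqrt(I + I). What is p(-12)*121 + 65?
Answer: -177 + 242*I*sqrt(6) ≈ -177.0 + 592.78*I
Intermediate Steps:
p(I) = -2 + sqrt(2)*sqrt(I) (p(I) = -2 + sqrt(I + I) = -2 + sqrt(2*I) = -2 + sqrt(2)*sqrt(I))
p(-12)*121 + 65 = (-2 + sqrt(2)*sqrt(-12))*121 + 65 = (-2 + sqrt(2)*(2*I*sqrt(3)))*121 + 65 = (-2 + 2*I*sqrt(6))*121 + 65 = (-242 + 242*I*sqrt(6)) + 65 = -177 + 242*I*sqrt(6)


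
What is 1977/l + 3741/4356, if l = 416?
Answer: 847339/151008 ≈ 5.6112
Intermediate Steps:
1977/l + 3741/4356 = 1977/416 + 3741/4356 = 1977*(1/416) + 3741*(1/4356) = 1977/416 + 1247/1452 = 847339/151008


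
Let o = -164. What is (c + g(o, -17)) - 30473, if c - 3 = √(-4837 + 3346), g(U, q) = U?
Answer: -30634 + I*√1491 ≈ -30634.0 + 38.613*I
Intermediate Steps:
c = 3 + I*√1491 (c = 3 + √(-4837 + 3346) = 3 + √(-1491) = 3 + I*√1491 ≈ 3.0 + 38.613*I)
(c + g(o, -17)) - 30473 = ((3 + I*√1491) - 164) - 30473 = (-161 + I*√1491) - 30473 = -30634 + I*√1491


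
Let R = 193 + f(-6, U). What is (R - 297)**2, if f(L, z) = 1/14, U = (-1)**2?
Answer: 2117025/196 ≈ 10801.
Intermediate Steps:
U = 1
f(L, z) = 1/14
R = 2703/14 (R = 193 + 1/14 = 2703/14 ≈ 193.07)
(R - 297)**2 = (2703/14 - 297)**2 = (-1455/14)**2 = 2117025/196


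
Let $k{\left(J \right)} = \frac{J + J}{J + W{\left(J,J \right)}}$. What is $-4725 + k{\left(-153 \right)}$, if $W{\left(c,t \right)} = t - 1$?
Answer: $- \frac{1450269}{307} \approx -4724.0$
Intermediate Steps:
$W{\left(c,t \right)} = -1 + t$
$k{\left(J \right)} = \frac{2 J}{-1 + 2 J}$ ($k{\left(J \right)} = \frac{J + J}{J + \left(-1 + J\right)} = \frac{2 J}{-1 + 2 J}$)
$-4725 + k{\left(-153 \right)} = -4725 + 2 \left(-153\right) \frac{1}{-1 + 2 \left(-153\right)} = -4725 + 2 \left(-153\right) \frac{1}{-1 - 306} = -4725 + 2 \left(-153\right) \frac{1}{-307} = -4725 + 2 \left(-153\right) \left(- \frac{1}{307}\right) = -4725 + \frac{306}{307} = - \frac{1450269}{307}$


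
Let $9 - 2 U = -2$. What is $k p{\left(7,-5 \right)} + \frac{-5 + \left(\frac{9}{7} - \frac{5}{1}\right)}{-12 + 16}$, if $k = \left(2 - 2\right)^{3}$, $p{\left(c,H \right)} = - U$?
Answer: $- \frac{61}{28} \approx -2.1786$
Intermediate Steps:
$U = \frac{11}{2}$ ($U = \frac{9}{2} - -1 = \frac{9}{2} + 1 = \frac{11}{2} \approx 5.5$)
$p{\left(c,H \right)} = - \frac{11}{2}$ ($p{\left(c,H \right)} = \left(-1\right) \frac{11}{2} = - \frac{11}{2}$)
$k = 0$ ($k = \left(2 - 2\right)^{3} = 0^{3} = 0$)
$k p{\left(7,-5 \right)} + \frac{-5 + \left(\frac{9}{7} - \frac{5}{1}\right)}{-12 + 16} = 0 \left(- \frac{11}{2}\right) + \frac{-5 + \left(\frac{9}{7} - \frac{5}{1}\right)}{-12 + 16} = 0 + \frac{-5 + \left(9 \cdot \frac{1}{7} - 5\right)}{4} = 0 + \left(-5 + \left(\frac{9}{7} - 5\right)\right) \frac{1}{4} = 0 + \left(-5 - \frac{26}{7}\right) \frac{1}{4} = 0 - \frac{61}{28} = - \frac{61}{28}$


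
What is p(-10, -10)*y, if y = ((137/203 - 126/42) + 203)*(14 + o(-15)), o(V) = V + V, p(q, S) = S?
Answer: 6517920/203 ≈ 32108.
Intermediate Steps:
o(V) = 2*V
y = -651792/203 (y = ((137/203 - 126/42) + 203)*(14 + 2*(-15)) = ((137*(1/203) - 126*1/42) + 203)*(14 - 30) = ((137/203 - 3) + 203)*(-16) = (-472/203 + 203)*(-16) = (40737/203)*(-16) = -651792/203 ≈ -3210.8)
p(-10, -10)*y = -10*(-651792/203) = 6517920/203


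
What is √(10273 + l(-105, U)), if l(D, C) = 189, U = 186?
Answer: √10462 ≈ 102.28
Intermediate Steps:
√(10273 + l(-105, U)) = √(10273 + 189) = √10462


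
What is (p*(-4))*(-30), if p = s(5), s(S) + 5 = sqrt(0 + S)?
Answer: -600 + 120*sqrt(5) ≈ -331.67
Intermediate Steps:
s(S) = -5 + sqrt(S) (s(S) = -5 + sqrt(0 + S) = -5 + sqrt(S))
p = -5 + sqrt(5) ≈ -2.7639
(p*(-4))*(-30) = ((-5 + sqrt(5))*(-4))*(-30) = (20 - 4*sqrt(5))*(-30) = -600 + 120*sqrt(5)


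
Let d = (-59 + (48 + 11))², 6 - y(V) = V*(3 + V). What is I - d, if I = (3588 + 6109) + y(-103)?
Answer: -597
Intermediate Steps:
y(V) = 6 - V*(3 + V)
I = -597 (I = (3588 + 6109) + (6 - 1*(-103)² - 3*(-103)) = 9697 + (6 - 1*10609 + 309) = 9697 + (6 - 10609 + 309) = 9697 - 10294 = -597)
d = 0 (d = (-59 + 59)² = 0² = 0)
I - d = -597 - 1*0 = -597 + 0 = -597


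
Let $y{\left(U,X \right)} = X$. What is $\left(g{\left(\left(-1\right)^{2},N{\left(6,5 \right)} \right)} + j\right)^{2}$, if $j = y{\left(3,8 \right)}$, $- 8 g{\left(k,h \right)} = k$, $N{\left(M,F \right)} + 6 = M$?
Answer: $\frac{3969}{64} \approx 62.016$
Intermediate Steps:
$N{\left(M,F \right)} = -6 + M$
$g{\left(k,h \right)} = - \frac{k}{8}$
$j = 8$
$\left(g{\left(\left(-1\right)^{2},N{\left(6,5 \right)} \right)} + j\right)^{2} = \left(- \frac{\left(-1\right)^{2}}{8} + 8\right)^{2} = \left(\left(- \frac{1}{8}\right) 1 + 8\right)^{2} = \left(- \frac{1}{8} + 8\right)^{2} = \left(\frac{63}{8}\right)^{2} = \frac{3969}{64}$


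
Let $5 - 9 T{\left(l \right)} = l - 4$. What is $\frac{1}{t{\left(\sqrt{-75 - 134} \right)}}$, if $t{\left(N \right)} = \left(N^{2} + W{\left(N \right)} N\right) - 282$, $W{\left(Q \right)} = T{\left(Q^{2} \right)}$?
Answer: $- \frac{39771}{29460077} - \frac{1962 i \sqrt{209}}{29460077} \approx -0.00135 - 0.00096281 i$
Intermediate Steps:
$T{\left(l \right)} = 1 - \frac{l}{9}$ ($T{\left(l \right)} = \frac{5}{9} - \frac{l - 4}{9} = \frac{5}{9} - \frac{-4 + l}{9} = \frac{5}{9} - \left(- \frac{4}{9} + \frac{l}{9}\right) = 1 - \frac{l}{9}$)
$W{\left(Q \right)} = 1 - \frac{Q^{2}}{9}$
$t{\left(N \right)} = -282 + N^{2} + N \left(1 - \frac{N^{2}}{9}\right)$ ($t{\left(N \right)} = \left(N^{2} + \left(1 - \frac{N^{2}}{9}\right) N\right) - 282 = \left(N^{2} + N \left(1 - \frac{N^{2}}{9}\right)\right) - 282 = -282 + N^{2} + N \left(1 - \frac{N^{2}}{9}\right)$)
$\frac{1}{t{\left(\sqrt{-75 - 134} \right)}} = \frac{1}{-282 + \sqrt{-75 - 134} + \left(\sqrt{-75 - 134}\right)^{2} - \frac{\left(\sqrt{-75 - 134}\right)^{3}}{9}} = \frac{1}{-282 + \sqrt{-209} + \left(\sqrt{-209}\right)^{2} - \frac{\left(\sqrt{-209}\right)^{3}}{9}} = \frac{1}{-282 + i \sqrt{209} + \left(i \sqrt{209}\right)^{2} - \frac{\left(i \sqrt{209}\right)^{3}}{9}} = \frac{1}{-282 + i \sqrt{209} - 209 - \frac{\left(-209\right) i \sqrt{209}}{9}} = \frac{1}{-282 + i \sqrt{209} - 209 + \frac{209 i \sqrt{209}}{9}} = \frac{1}{-491 + \frac{218 i \sqrt{209}}{9}}$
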